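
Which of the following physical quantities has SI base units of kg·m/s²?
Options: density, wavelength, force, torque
Checking the SI base units of each option:
  density (ρ = m/V): kg/m³  ✗
  wavelength (λ = v/f): m  ✗
  force (F = ma): kg·m/s²  ✓ matches
  torque (τ = Fr): kg·m²/s²  ✗

Only force has units kg·m/s².

Answer: force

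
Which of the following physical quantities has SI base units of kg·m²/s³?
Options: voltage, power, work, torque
Checking the SI base units of each option:
  voltage (V = IR): kg·m²/(s³·A)  ✗
  power (P = W/t): kg·m²/s³  ✓ matches
  work (W = Fd): kg·m²/s²  ✗
  torque (τ = Fr): kg·m²/s²  ✗

Only power has units kg·m²/s³.

Answer: power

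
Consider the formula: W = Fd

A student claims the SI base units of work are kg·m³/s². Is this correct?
Units of each symbol in W = Fd:
  F (force): kg·m/s²
  d (displacement): m

Multiplying the contributions: [kg·m/s²] · [m]
Adding exponents of each base unit: kg: 1, m: 2, s: -2
SI base units of work: kg·m²/s²

The claimed units kg·m³/s² (exponents kg: 1, m: 3, s: -2) do not match the derived units kg·m²/s² (exponents kg: 1, m: 2, s: -2), so the claim is incorrect.

Answer: No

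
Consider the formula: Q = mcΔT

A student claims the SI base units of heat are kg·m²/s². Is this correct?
Units of each symbol in Q = mcΔT:
  m (mass): kg
  c (specific heat capacity, in J/(kg·K)): m²/(s²·K)
  ΔT (temperature change): K

Multiplying the contributions: [kg] · [m²/(s²·K)] · [K]
Adding exponents of each base unit: kg: 1, m: 2, s: -2
SI base units of heat: kg·m²/s²

The claimed units kg·m²/s² match the derived units, so the claim is correct.

Answer: Yes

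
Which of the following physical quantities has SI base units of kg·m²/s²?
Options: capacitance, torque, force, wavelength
Checking the SI base units of each option:
  capacitance (C = Q/V): s⁴·A²/(kg·m²)  ✗
  torque (τ = Fr): kg·m²/s²  ✓ matches
  force (F = ma): kg·m/s²  ✗
  wavelength (λ = v/f): m  ✗

Only torque has units kg·m²/s².

Answer: torque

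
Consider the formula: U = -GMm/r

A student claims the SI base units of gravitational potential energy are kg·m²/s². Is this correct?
Units of each symbol in U = -GMm/r:
  G (gravitational constant): m³/(kg·s²)
  M (mass): kg
  m (mass): kg
  r (distance): m  → in the denominator, contributes 1/m
  The minus sign does not affect the units.

Multiplying the contributions: [m³/(kg·s²)] · [kg] · [kg] · [1/m]
Adding exponents of each base unit: kg: 1, m: 2, s: -2
SI base units of gravitational potential energy: kg·m²/s²

The claimed units kg·m²/s² match the derived units, so the claim is correct.

Answer: Yes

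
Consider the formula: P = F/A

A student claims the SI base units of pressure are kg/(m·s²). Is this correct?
Units of each symbol in P = F/A:
  F (force): kg·m/s²
  A (area): m²  → in the denominator, contributes 1/m²

Multiplying the contributions: [kg·m/s²] · [1/m²]
Adding exponents of each base unit: kg: 1, m: -1, s: -2
SI base units of pressure: kg/(m·s²)

The claimed units kg/(m·s²) match the derived units, so the claim is correct.

Answer: Yes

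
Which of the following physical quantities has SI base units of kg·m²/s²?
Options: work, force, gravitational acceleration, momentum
Checking the SI base units of each option:
  work (W = Fd): kg·m²/s²  ✓ matches
  force (F = ma): kg·m/s²  ✗
  gravitational acceleration (g = GM/r²): m/s²  ✗
  momentum (p = mv): kg·m/s  ✗

Only work has units kg·m²/s².

Answer: work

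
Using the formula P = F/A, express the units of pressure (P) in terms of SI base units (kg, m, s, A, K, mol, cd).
Units of each symbol in P = F/A:
  F (force): kg·m/s²
  A (area): m²  → in the denominator, contributes 1/m²

Multiplying the contributions: [kg·m/s²] · [1/m²]
Adding exponents of each base unit: kg: 1, m: -1, s: -2
SI base units of pressure: kg/(m·s²)

Answer: kg/(m·s²)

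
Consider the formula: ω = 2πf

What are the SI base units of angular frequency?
Units of each symbol in ω = 2πf:
  f (frequency): 1/s
  The factor 2π is dimensionless.

Multiplying the contributions: [1/s]
Adding exponents of each base unit: s: -1
SI base units of angular frequency: 1/s

Answer: 1/s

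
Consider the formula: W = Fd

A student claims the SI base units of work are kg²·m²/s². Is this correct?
Units of each symbol in W = Fd:
  F (force): kg·m/s²
  d (displacement): m

Multiplying the contributions: [kg·m/s²] · [m]
Adding exponents of each base unit: kg: 1, m: 2, s: -2
SI base units of work: kg·m²/s²

The claimed units kg²·m²/s² (exponents kg: 2, m: 2, s: -2) do not match the derived units kg·m²/s² (exponents kg: 1, m: 2, s: -2), so the claim is incorrect.

Answer: No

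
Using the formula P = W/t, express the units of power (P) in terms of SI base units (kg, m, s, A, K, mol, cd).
Units of each symbol in P = W/t:
  W (work): kg·m²/s²
  t (time): s  → in the denominator, contributes 1/s

Multiplying the contributions: [kg·m²/s²] · [1/s]
Adding exponents of each base unit: kg: 1, m: 2, s: -3
SI base units of power: kg·m²/s³

Answer: kg·m²/s³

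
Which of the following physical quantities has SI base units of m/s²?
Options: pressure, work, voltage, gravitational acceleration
Checking the SI base units of each option:
  pressure (P = F/A): kg/(m·s²)  ✗
  work (W = Fd): kg·m²/s²  ✗
  voltage (V = IR): kg·m²/(s³·A)  ✗
  gravitational acceleration (g = GM/r²): m/s²  ✓ matches

Only gravitational acceleration has units m/s².

Answer: gravitational acceleration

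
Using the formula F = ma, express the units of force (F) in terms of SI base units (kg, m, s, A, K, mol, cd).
Units of each symbol in F = ma:
  m (mass): kg
  a (acceleration): m/s²

Multiplying the contributions: [kg] · [m/s²]
Adding exponents of each base unit: kg: 1, m: 1, s: -2
SI base units of force: kg·m/s²

Answer: kg·m/s²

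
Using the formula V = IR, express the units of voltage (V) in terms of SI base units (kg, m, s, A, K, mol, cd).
Units of each symbol in V = IR:
  I (current): A
  R (resistance, in ohms): kg·m²/(s³·A²)

Multiplying the contributions: [A] · [kg·m²/(s³·A²)]
Adding exponents of each base unit: kg: 1, m: 2, s: -3, A: -1
SI base units of voltage: kg·m²/(s³·A)

Answer: kg·m²/(s³·A)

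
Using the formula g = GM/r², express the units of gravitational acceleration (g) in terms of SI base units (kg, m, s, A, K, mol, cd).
Units of each symbol in g = GM/r²:
  G (gravitational constant): m³/(kg·s²)
  M (mass): kg
  r (distance): m  → to the power 2 in the denominator, contributes 1/m²

Multiplying the contributions: [m³/(kg·s²)] · [kg] · [1/m²]
Adding exponents of each base unit: m: 1, s: -2
SI base units of gravitational acceleration: m/s²

Answer: m/s²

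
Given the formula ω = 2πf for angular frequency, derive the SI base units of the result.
Units of each symbol in ω = 2πf:
  f (frequency): 1/s
  The factor 2π is dimensionless.

Multiplying the contributions: [1/s]
Adding exponents of each base unit: s: -1
SI base units of angular frequency: 1/s

Answer: 1/s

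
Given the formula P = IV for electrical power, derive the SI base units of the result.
Units of each symbol in P = IV:
  I (current): A
  V (voltage, in volts): kg·m²/(s³·A)

Multiplying the contributions: [A] · [kg·m²/(s³·A)]
Adding exponents of each base unit: kg: 1, m: 2, s: -3
SI base units of electrical power: kg·m²/s³

Answer: kg·m²/s³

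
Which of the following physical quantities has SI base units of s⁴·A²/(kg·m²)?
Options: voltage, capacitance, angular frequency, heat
Checking the SI base units of each option:
  voltage (V = IR): kg·m²/(s³·A)  ✗
  capacitance (C = Q/V): s⁴·A²/(kg·m²)  ✓ matches
  angular frequency (ω = 2πf): 1/s  ✗
  heat (Q = mcΔT): kg·m²/s²  ✗

Only capacitance has units s⁴·A²/(kg·m²).

Answer: capacitance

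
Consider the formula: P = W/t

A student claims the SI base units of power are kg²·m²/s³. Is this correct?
Units of each symbol in P = W/t:
  W (work): kg·m²/s²
  t (time): s  → in the denominator, contributes 1/s

Multiplying the contributions: [kg·m²/s²] · [1/s]
Adding exponents of each base unit: kg: 1, m: 2, s: -3
SI base units of power: kg·m²/s³

The claimed units kg²·m²/s³ (exponents kg: 2, m: 2, s: -3) do not match the derived units kg·m²/s³ (exponents kg: 1, m: 2, s: -3), so the claim is incorrect.

Answer: No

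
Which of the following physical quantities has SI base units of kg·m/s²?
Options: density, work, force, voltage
Checking the SI base units of each option:
  density (ρ = m/V): kg/m³  ✗
  work (W = Fd): kg·m²/s²  ✗
  force (F = ma): kg·m/s²  ✓ matches
  voltage (V = IR): kg·m²/(s³·A)  ✗

Only force has units kg·m/s².

Answer: force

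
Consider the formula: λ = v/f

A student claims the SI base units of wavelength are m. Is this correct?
Units of each symbol in λ = v/f:
  v (wave speed): m/s
  f (frequency): 1/s  → in the denominator, contributes s

Multiplying the contributions: [m/s] · [s]
Adding exponents of each base unit: m: 1
SI base units of wavelength: m

The claimed units m match the derived units, so the claim is correct.

Answer: Yes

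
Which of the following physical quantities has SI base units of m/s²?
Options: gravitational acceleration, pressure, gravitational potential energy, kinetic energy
Checking the SI base units of each option:
  gravitational acceleration (g = GM/r²): m/s²  ✓ matches
  pressure (P = F/A): kg/(m·s²)  ✗
  gravitational potential energy (U = -GMm/r): kg·m²/s²  ✗
  kinetic energy (E = ½mv²): kg·m²/s²  ✗

Only gravitational acceleration has units m/s².

Answer: gravitational acceleration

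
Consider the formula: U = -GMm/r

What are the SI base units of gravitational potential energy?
Units of each symbol in U = -GMm/r:
  G (gravitational constant): m³/(kg·s²)
  M (mass): kg
  m (mass): kg
  r (distance): m  → in the denominator, contributes 1/m
  The minus sign does not affect the units.

Multiplying the contributions: [m³/(kg·s²)] · [kg] · [kg] · [1/m]
Adding exponents of each base unit: kg: 1, m: 2, s: -2
SI base units of gravitational potential energy: kg·m²/s²

Answer: kg·m²/s²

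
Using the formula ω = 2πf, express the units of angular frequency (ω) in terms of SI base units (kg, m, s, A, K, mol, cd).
Units of each symbol in ω = 2πf:
  f (frequency): 1/s
  The factor 2π is dimensionless.

Multiplying the contributions: [1/s]
Adding exponents of each base unit: s: -1
SI base units of angular frequency: 1/s

Answer: 1/s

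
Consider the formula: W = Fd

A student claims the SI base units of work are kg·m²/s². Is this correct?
Units of each symbol in W = Fd:
  F (force): kg·m/s²
  d (displacement): m

Multiplying the contributions: [kg·m/s²] · [m]
Adding exponents of each base unit: kg: 1, m: 2, s: -2
SI base units of work: kg·m²/s²

The claimed units kg·m²/s² match the derived units, so the claim is correct.

Answer: Yes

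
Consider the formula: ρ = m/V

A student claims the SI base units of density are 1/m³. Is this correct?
Units of each symbol in ρ = m/V:
  m (mass): kg
  V (volume): m³  → in the denominator, contributes 1/m³

Multiplying the contributions: [kg] · [1/m³]
Adding exponents of each base unit: kg: 1, m: -3
SI base units of density: kg/m³

The claimed units 1/m³ (exponents m: -3) do not match the derived units kg/m³ (exponents kg: 1, m: -3), so the claim is incorrect.

Answer: No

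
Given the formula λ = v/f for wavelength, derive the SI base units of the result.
Units of each symbol in λ = v/f:
  v (wave speed): m/s
  f (frequency): 1/s  → in the denominator, contributes s

Multiplying the contributions: [m/s] · [s]
Adding exponents of each base unit: m: 1
SI base units of wavelength: m

Answer: m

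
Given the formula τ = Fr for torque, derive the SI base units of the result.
Units of each symbol in τ = Fr:
  F (force): kg·m/s²
  r (lever arm): m

Multiplying the contributions: [kg·m/s²] · [m]
Adding exponents of each base unit: kg: 1, m: 2, s: -2
SI base units of torque: kg·m²/s²

Answer: kg·m²/s²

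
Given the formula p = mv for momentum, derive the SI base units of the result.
Units of each symbol in p = mv:
  m (mass): kg
  v (velocity): m/s

Multiplying the contributions: [kg] · [m/s]
Adding exponents of each base unit: kg: 1, m: 1, s: -1
SI base units of momentum: kg·m/s

Answer: kg·m/s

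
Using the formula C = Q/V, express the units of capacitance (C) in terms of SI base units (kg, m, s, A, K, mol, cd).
Units of each symbol in C = Q/V:
  Q (charge, in coulombs): s·A
  V (voltage, in volts): kg·m²/(s³·A)  → in the denominator, contributes s³·A/(kg·m²)

Multiplying the contributions: [s·A] · [s³·A/(kg·m²)]
Adding exponents of each base unit: kg: -1, m: -2, s: 4, A: 2
SI base units of capacitance: s⁴·A²/(kg·m²)

Answer: s⁴·A²/(kg·m²)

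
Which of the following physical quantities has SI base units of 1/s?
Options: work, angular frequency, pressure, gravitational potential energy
Checking the SI base units of each option:
  work (W = Fd): kg·m²/s²  ✗
  angular frequency (ω = 2πf): 1/s  ✓ matches
  pressure (P = F/A): kg/(m·s²)  ✗
  gravitational potential energy (U = -GMm/r): kg·m²/s²  ✗

Only angular frequency has units 1/s.

Answer: angular frequency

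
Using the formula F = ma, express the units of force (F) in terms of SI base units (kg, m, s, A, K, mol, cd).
Units of each symbol in F = ma:
  m (mass): kg
  a (acceleration): m/s²

Multiplying the contributions: [kg] · [m/s²]
Adding exponents of each base unit: kg: 1, m: 1, s: -2
SI base units of force: kg·m/s²

Answer: kg·m/s²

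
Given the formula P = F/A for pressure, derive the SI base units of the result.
Units of each symbol in P = F/A:
  F (force): kg·m/s²
  A (area): m²  → in the denominator, contributes 1/m²

Multiplying the contributions: [kg·m/s²] · [1/m²]
Adding exponents of each base unit: kg: 1, m: -1, s: -2
SI base units of pressure: kg/(m·s²)

Answer: kg/(m·s²)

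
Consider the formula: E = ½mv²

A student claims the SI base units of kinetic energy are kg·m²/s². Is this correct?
Units of each symbol in E = ½mv²:
  m (mass): kg
  v (speed): m/s  → to the power 2, contributes m²/s²
  The factor ½ is dimensionless.

Multiplying the contributions: [kg] · [m²/s²]
Adding exponents of each base unit: kg: 1, m: 2, s: -2
SI base units of kinetic energy: kg·m²/s²

The claimed units kg·m²/s² match the derived units, so the claim is correct.

Answer: Yes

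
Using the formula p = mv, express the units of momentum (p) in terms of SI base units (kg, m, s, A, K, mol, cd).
Units of each symbol in p = mv:
  m (mass): kg
  v (velocity): m/s

Multiplying the contributions: [kg] · [m/s]
Adding exponents of each base unit: kg: 1, m: 1, s: -1
SI base units of momentum: kg·m/s

Answer: kg·m/s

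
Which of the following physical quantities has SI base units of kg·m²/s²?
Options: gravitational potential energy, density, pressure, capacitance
Checking the SI base units of each option:
  gravitational potential energy (U = -GMm/r): kg·m²/s²  ✓ matches
  density (ρ = m/V): kg/m³  ✗
  pressure (P = F/A): kg/(m·s²)  ✗
  capacitance (C = Q/V): s⁴·A²/(kg·m²)  ✗

Only gravitational potential energy has units kg·m²/s².

Answer: gravitational potential energy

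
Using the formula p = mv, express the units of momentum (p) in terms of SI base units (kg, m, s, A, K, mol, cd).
Units of each symbol in p = mv:
  m (mass): kg
  v (velocity): m/s

Multiplying the contributions: [kg] · [m/s]
Adding exponents of each base unit: kg: 1, m: 1, s: -1
SI base units of momentum: kg·m/s

Answer: kg·m/s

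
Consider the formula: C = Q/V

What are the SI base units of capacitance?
Units of each symbol in C = Q/V:
  Q (charge, in coulombs): s·A
  V (voltage, in volts): kg·m²/(s³·A)  → in the denominator, contributes s³·A/(kg·m²)

Multiplying the contributions: [s·A] · [s³·A/(kg·m²)]
Adding exponents of each base unit: kg: -1, m: -2, s: 4, A: 2
SI base units of capacitance: s⁴·A²/(kg·m²)

Answer: s⁴·A²/(kg·m²)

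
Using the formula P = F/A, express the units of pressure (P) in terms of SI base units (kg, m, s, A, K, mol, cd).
Units of each symbol in P = F/A:
  F (force): kg·m/s²
  A (area): m²  → in the denominator, contributes 1/m²

Multiplying the contributions: [kg·m/s²] · [1/m²]
Adding exponents of each base unit: kg: 1, m: -1, s: -2
SI base units of pressure: kg/(m·s²)

Answer: kg/(m·s²)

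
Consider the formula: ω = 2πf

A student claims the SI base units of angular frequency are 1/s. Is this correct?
Units of each symbol in ω = 2πf:
  f (frequency): 1/s
  The factor 2π is dimensionless.

Multiplying the contributions: [1/s]
Adding exponents of each base unit: s: -1
SI base units of angular frequency: 1/s

The claimed units 1/s match the derived units, so the claim is correct.

Answer: Yes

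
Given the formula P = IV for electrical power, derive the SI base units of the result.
Units of each symbol in P = IV:
  I (current): A
  V (voltage, in volts): kg·m²/(s³·A)

Multiplying the contributions: [A] · [kg·m²/(s³·A)]
Adding exponents of each base unit: kg: 1, m: 2, s: -3
SI base units of electrical power: kg·m²/s³

Answer: kg·m²/s³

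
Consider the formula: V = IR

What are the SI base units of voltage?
Units of each symbol in V = IR:
  I (current): A
  R (resistance, in ohms): kg·m²/(s³·A²)

Multiplying the contributions: [A] · [kg·m²/(s³·A²)]
Adding exponents of each base unit: kg: 1, m: 2, s: -3, A: -1
SI base units of voltage: kg·m²/(s³·A)

Answer: kg·m²/(s³·A)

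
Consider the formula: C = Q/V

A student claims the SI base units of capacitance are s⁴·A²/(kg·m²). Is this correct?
Units of each symbol in C = Q/V:
  Q (charge, in coulombs): s·A
  V (voltage, in volts): kg·m²/(s³·A)  → in the denominator, contributes s³·A/(kg·m²)

Multiplying the contributions: [s·A] · [s³·A/(kg·m²)]
Adding exponents of each base unit: kg: -1, m: -2, s: 4, A: 2
SI base units of capacitance: s⁴·A²/(kg·m²)

The claimed units s⁴·A²/(kg·m²) match the derived units, so the claim is correct.

Answer: Yes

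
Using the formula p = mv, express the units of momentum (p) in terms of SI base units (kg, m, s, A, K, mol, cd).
Units of each symbol in p = mv:
  m (mass): kg
  v (velocity): m/s

Multiplying the contributions: [kg] · [m/s]
Adding exponents of each base unit: kg: 1, m: 1, s: -1
SI base units of momentum: kg·m/s

Answer: kg·m/s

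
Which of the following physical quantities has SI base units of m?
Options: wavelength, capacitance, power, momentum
Checking the SI base units of each option:
  wavelength (λ = v/f): m  ✓ matches
  capacitance (C = Q/V): s⁴·A²/(kg·m²)  ✗
  power (P = W/t): kg·m²/s³  ✗
  momentum (p = mv): kg·m/s  ✗

Only wavelength has units m.

Answer: wavelength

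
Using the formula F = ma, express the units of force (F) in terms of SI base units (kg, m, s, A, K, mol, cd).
Units of each symbol in F = ma:
  m (mass): kg
  a (acceleration): m/s²

Multiplying the contributions: [kg] · [m/s²]
Adding exponents of each base unit: kg: 1, m: 1, s: -2
SI base units of force: kg·m/s²

Answer: kg·m/s²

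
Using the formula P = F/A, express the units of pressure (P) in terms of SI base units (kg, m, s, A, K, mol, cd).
Units of each symbol in P = F/A:
  F (force): kg·m/s²
  A (area): m²  → in the denominator, contributes 1/m²

Multiplying the contributions: [kg·m/s²] · [1/m²]
Adding exponents of each base unit: kg: 1, m: -1, s: -2
SI base units of pressure: kg/(m·s²)

Answer: kg/(m·s²)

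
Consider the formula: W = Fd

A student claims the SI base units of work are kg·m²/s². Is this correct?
Units of each symbol in W = Fd:
  F (force): kg·m/s²
  d (displacement): m

Multiplying the contributions: [kg·m/s²] · [m]
Adding exponents of each base unit: kg: 1, m: 2, s: -2
SI base units of work: kg·m²/s²

The claimed units kg·m²/s² match the derived units, so the claim is correct.

Answer: Yes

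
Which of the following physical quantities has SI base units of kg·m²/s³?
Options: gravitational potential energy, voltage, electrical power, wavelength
Checking the SI base units of each option:
  gravitational potential energy (U = -GMm/r): kg·m²/s²  ✗
  voltage (V = IR): kg·m²/(s³·A)  ✗
  electrical power (P = IV): kg·m²/s³  ✓ matches
  wavelength (λ = v/f): m  ✗

Only electrical power has units kg·m²/s³.

Answer: electrical power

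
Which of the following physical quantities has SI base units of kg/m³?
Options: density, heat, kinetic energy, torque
Checking the SI base units of each option:
  density (ρ = m/V): kg/m³  ✓ matches
  heat (Q = mcΔT): kg·m²/s²  ✗
  kinetic energy (E = ½mv²): kg·m²/s²  ✗
  torque (τ = Fr): kg·m²/s²  ✗

Only density has units kg/m³.

Answer: density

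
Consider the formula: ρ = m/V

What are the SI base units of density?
Units of each symbol in ρ = m/V:
  m (mass): kg
  V (volume): m³  → in the denominator, contributes 1/m³

Multiplying the contributions: [kg] · [1/m³]
Adding exponents of each base unit: kg: 1, m: -3
SI base units of density: kg/m³

Answer: kg/m³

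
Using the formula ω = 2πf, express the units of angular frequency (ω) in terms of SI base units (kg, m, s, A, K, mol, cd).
Units of each symbol in ω = 2πf:
  f (frequency): 1/s
  The factor 2π is dimensionless.

Multiplying the contributions: [1/s]
Adding exponents of each base unit: s: -1
SI base units of angular frequency: 1/s

Answer: 1/s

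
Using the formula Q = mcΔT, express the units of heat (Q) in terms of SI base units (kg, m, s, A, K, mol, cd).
Units of each symbol in Q = mcΔT:
  m (mass): kg
  c (specific heat capacity, in J/(kg·K)): m²/(s²·K)
  ΔT (temperature change): K

Multiplying the contributions: [kg] · [m²/(s²·K)] · [K]
Adding exponents of each base unit: kg: 1, m: 2, s: -2
SI base units of heat: kg·m²/s²

Answer: kg·m²/s²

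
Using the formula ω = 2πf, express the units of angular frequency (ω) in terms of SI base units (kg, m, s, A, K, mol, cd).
Units of each symbol in ω = 2πf:
  f (frequency): 1/s
  The factor 2π is dimensionless.

Multiplying the contributions: [1/s]
Adding exponents of each base unit: s: -1
SI base units of angular frequency: 1/s

Answer: 1/s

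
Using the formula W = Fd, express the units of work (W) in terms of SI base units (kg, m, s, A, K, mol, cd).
Units of each symbol in W = Fd:
  F (force): kg·m/s²
  d (displacement): m

Multiplying the contributions: [kg·m/s²] · [m]
Adding exponents of each base unit: kg: 1, m: 2, s: -2
SI base units of work: kg·m²/s²

Answer: kg·m²/s²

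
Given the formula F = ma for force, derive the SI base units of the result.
Units of each symbol in F = ma:
  m (mass): kg
  a (acceleration): m/s²

Multiplying the contributions: [kg] · [m/s²]
Adding exponents of each base unit: kg: 1, m: 1, s: -2
SI base units of force: kg·m/s²

Answer: kg·m/s²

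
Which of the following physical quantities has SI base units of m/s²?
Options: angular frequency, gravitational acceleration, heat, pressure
Checking the SI base units of each option:
  angular frequency (ω = 2πf): 1/s  ✗
  gravitational acceleration (g = GM/r²): m/s²  ✓ matches
  heat (Q = mcΔT): kg·m²/s²  ✗
  pressure (P = F/A): kg/(m·s²)  ✗

Only gravitational acceleration has units m/s².

Answer: gravitational acceleration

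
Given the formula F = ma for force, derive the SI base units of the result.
Units of each symbol in F = ma:
  m (mass): kg
  a (acceleration): m/s²

Multiplying the contributions: [kg] · [m/s²]
Adding exponents of each base unit: kg: 1, m: 1, s: -2
SI base units of force: kg·m/s²

Answer: kg·m/s²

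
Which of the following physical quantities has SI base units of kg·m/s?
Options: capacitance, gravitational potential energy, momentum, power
Checking the SI base units of each option:
  capacitance (C = Q/V): s⁴·A²/(kg·m²)  ✗
  gravitational potential energy (U = -GMm/r): kg·m²/s²  ✗
  momentum (p = mv): kg·m/s  ✓ matches
  power (P = W/t): kg·m²/s³  ✗

Only momentum has units kg·m/s.

Answer: momentum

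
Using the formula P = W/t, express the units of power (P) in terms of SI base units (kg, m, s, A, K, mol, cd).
Units of each symbol in P = W/t:
  W (work): kg·m²/s²
  t (time): s  → in the denominator, contributes 1/s

Multiplying the contributions: [kg·m²/s²] · [1/s]
Adding exponents of each base unit: kg: 1, m: 2, s: -3
SI base units of power: kg·m²/s³

Answer: kg·m²/s³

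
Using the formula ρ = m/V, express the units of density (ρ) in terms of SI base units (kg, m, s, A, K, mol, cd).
Units of each symbol in ρ = m/V:
  m (mass): kg
  V (volume): m³  → in the denominator, contributes 1/m³

Multiplying the contributions: [kg] · [1/m³]
Adding exponents of each base unit: kg: 1, m: -3
SI base units of density: kg/m³

Answer: kg/m³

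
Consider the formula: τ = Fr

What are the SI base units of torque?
Units of each symbol in τ = Fr:
  F (force): kg·m/s²
  r (lever arm): m

Multiplying the contributions: [kg·m/s²] · [m]
Adding exponents of each base unit: kg: 1, m: 2, s: -2
SI base units of torque: kg·m²/s²

Answer: kg·m²/s²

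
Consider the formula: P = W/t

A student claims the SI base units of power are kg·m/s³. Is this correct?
Units of each symbol in P = W/t:
  W (work): kg·m²/s²
  t (time): s  → in the denominator, contributes 1/s

Multiplying the contributions: [kg·m²/s²] · [1/s]
Adding exponents of each base unit: kg: 1, m: 2, s: -3
SI base units of power: kg·m²/s³

The claimed units kg·m/s³ (exponents kg: 1, m: 1, s: -3) do not match the derived units kg·m²/s³ (exponents kg: 1, m: 2, s: -3), so the claim is incorrect.

Answer: No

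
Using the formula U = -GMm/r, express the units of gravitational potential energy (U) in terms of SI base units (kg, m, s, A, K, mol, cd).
Units of each symbol in U = -GMm/r:
  G (gravitational constant): m³/(kg·s²)
  M (mass): kg
  m (mass): kg
  r (distance): m  → in the denominator, contributes 1/m
  The minus sign does not affect the units.

Multiplying the contributions: [m³/(kg·s²)] · [kg] · [kg] · [1/m]
Adding exponents of each base unit: kg: 1, m: 2, s: -2
SI base units of gravitational potential energy: kg·m²/s²

Answer: kg·m²/s²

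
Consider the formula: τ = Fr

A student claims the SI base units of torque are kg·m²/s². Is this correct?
Units of each symbol in τ = Fr:
  F (force): kg·m/s²
  r (lever arm): m

Multiplying the contributions: [kg·m/s²] · [m]
Adding exponents of each base unit: kg: 1, m: 2, s: -2
SI base units of torque: kg·m²/s²

The claimed units kg·m²/s² match the derived units, so the claim is correct.

Answer: Yes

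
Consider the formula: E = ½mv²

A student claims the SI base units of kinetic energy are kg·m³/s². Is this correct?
Units of each symbol in E = ½mv²:
  m (mass): kg
  v (speed): m/s  → to the power 2, contributes m²/s²
  The factor ½ is dimensionless.

Multiplying the contributions: [kg] · [m²/s²]
Adding exponents of each base unit: kg: 1, m: 2, s: -2
SI base units of kinetic energy: kg·m²/s²

The claimed units kg·m³/s² (exponents kg: 1, m: 3, s: -2) do not match the derived units kg·m²/s² (exponents kg: 1, m: 2, s: -2), so the claim is incorrect.

Answer: No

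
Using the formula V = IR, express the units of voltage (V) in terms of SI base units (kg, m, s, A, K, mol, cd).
Units of each symbol in V = IR:
  I (current): A
  R (resistance, in ohms): kg·m²/(s³·A²)

Multiplying the contributions: [A] · [kg·m²/(s³·A²)]
Adding exponents of each base unit: kg: 1, m: 2, s: -3, A: -1
SI base units of voltage: kg·m²/(s³·A)

Answer: kg·m²/(s³·A)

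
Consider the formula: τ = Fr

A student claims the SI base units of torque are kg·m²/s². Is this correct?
Units of each symbol in τ = Fr:
  F (force): kg·m/s²
  r (lever arm): m

Multiplying the contributions: [kg·m/s²] · [m]
Adding exponents of each base unit: kg: 1, m: 2, s: -2
SI base units of torque: kg·m²/s²

The claimed units kg·m²/s² match the derived units, so the claim is correct.

Answer: Yes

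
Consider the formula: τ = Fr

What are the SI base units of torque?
Units of each symbol in τ = Fr:
  F (force): kg·m/s²
  r (lever arm): m

Multiplying the contributions: [kg·m/s²] · [m]
Adding exponents of each base unit: kg: 1, m: 2, s: -2
SI base units of torque: kg·m²/s²

Answer: kg·m²/s²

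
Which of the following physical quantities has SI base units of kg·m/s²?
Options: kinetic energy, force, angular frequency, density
Checking the SI base units of each option:
  kinetic energy (E = ½mv²): kg·m²/s²  ✗
  force (F = ma): kg·m/s²  ✓ matches
  angular frequency (ω = 2πf): 1/s  ✗
  density (ρ = m/V): kg/m³  ✗

Only force has units kg·m/s².

Answer: force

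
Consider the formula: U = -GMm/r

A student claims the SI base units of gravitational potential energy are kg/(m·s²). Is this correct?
Units of each symbol in U = -GMm/r:
  G (gravitational constant): m³/(kg·s²)
  M (mass): kg
  m (mass): kg
  r (distance): m  → in the denominator, contributes 1/m
  The minus sign does not affect the units.

Multiplying the contributions: [m³/(kg·s²)] · [kg] · [kg] · [1/m]
Adding exponents of each base unit: kg: 1, m: 2, s: -2
SI base units of gravitational potential energy: kg·m²/s²

The claimed units kg/(m·s²) (exponents kg: 1, m: -1, s: -2) do not match the derived units kg·m²/s² (exponents kg: 1, m: 2, s: -2), so the claim is incorrect.

Answer: No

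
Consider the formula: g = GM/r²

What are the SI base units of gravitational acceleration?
Units of each symbol in g = GM/r²:
  G (gravitational constant): m³/(kg·s²)
  M (mass): kg
  r (distance): m  → to the power 2 in the denominator, contributes 1/m²

Multiplying the contributions: [m³/(kg·s²)] · [kg] · [1/m²]
Adding exponents of each base unit: m: 1, s: -2
SI base units of gravitational acceleration: m/s²

Answer: m/s²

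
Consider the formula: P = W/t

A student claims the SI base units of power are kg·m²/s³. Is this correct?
Units of each symbol in P = W/t:
  W (work): kg·m²/s²
  t (time): s  → in the denominator, contributes 1/s

Multiplying the contributions: [kg·m²/s²] · [1/s]
Adding exponents of each base unit: kg: 1, m: 2, s: -3
SI base units of power: kg·m²/s³

The claimed units kg·m²/s³ match the derived units, so the claim is correct.

Answer: Yes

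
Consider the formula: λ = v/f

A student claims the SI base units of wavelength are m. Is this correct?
Units of each symbol in λ = v/f:
  v (wave speed): m/s
  f (frequency): 1/s  → in the denominator, contributes s

Multiplying the contributions: [m/s] · [s]
Adding exponents of each base unit: m: 1
SI base units of wavelength: m

The claimed units m match the derived units, so the claim is correct.

Answer: Yes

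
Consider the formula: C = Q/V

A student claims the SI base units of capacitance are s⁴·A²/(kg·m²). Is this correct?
Units of each symbol in C = Q/V:
  Q (charge, in coulombs): s·A
  V (voltage, in volts): kg·m²/(s³·A)  → in the denominator, contributes s³·A/(kg·m²)

Multiplying the contributions: [s·A] · [s³·A/(kg·m²)]
Adding exponents of each base unit: kg: -1, m: -2, s: 4, A: 2
SI base units of capacitance: s⁴·A²/(kg·m²)

The claimed units s⁴·A²/(kg·m²) match the derived units, so the claim is correct.

Answer: Yes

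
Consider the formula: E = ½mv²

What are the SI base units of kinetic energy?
Units of each symbol in E = ½mv²:
  m (mass): kg
  v (speed): m/s  → to the power 2, contributes m²/s²
  The factor ½ is dimensionless.

Multiplying the contributions: [kg] · [m²/s²]
Adding exponents of each base unit: kg: 1, m: 2, s: -2
SI base units of kinetic energy: kg·m²/s²

Answer: kg·m²/s²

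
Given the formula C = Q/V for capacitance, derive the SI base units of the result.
Units of each symbol in C = Q/V:
  Q (charge, in coulombs): s·A
  V (voltage, in volts): kg·m²/(s³·A)  → in the denominator, contributes s³·A/(kg·m²)

Multiplying the contributions: [s·A] · [s³·A/(kg·m²)]
Adding exponents of each base unit: kg: -1, m: -2, s: 4, A: 2
SI base units of capacitance: s⁴·A²/(kg·m²)

Answer: s⁴·A²/(kg·m²)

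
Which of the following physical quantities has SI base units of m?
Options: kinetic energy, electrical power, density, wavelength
Checking the SI base units of each option:
  kinetic energy (E = ½mv²): kg·m²/s²  ✗
  electrical power (P = IV): kg·m²/s³  ✗
  density (ρ = m/V): kg/m³  ✗
  wavelength (λ = v/f): m  ✓ matches

Only wavelength has units m.

Answer: wavelength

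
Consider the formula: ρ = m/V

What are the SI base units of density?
Units of each symbol in ρ = m/V:
  m (mass): kg
  V (volume): m³  → in the denominator, contributes 1/m³

Multiplying the contributions: [kg] · [1/m³]
Adding exponents of each base unit: kg: 1, m: -3
SI base units of density: kg/m³

Answer: kg/m³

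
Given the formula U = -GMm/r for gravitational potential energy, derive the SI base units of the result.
Units of each symbol in U = -GMm/r:
  G (gravitational constant): m³/(kg·s²)
  M (mass): kg
  m (mass): kg
  r (distance): m  → in the denominator, contributes 1/m
  The minus sign does not affect the units.

Multiplying the contributions: [m³/(kg·s²)] · [kg] · [kg] · [1/m]
Adding exponents of each base unit: kg: 1, m: 2, s: -2
SI base units of gravitational potential energy: kg·m²/s²

Answer: kg·m²/s²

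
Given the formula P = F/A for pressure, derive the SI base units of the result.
Units of each symbol in P = F/A:
  F (force): kg·m/s²
  A (area): m²  → in the denominator, contributes 1/m²

Multiplying the contributions: [kg·m/s²] · [1/m²]
Adding exponents of each base unit: kg: 1, m: -1, s: -2
SI base units of pressure: kg/(m·s²)

Answer: kg/(m·s²)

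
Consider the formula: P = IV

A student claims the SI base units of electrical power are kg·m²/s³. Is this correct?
Units of each symbol in P = IV:
  I (current): A
  V (voltage, in volts): kg·m²/(s³·A)

Multiplying the contributions: [A] · [kg·m²/(s³·A)]
Adding exponents of each base unit: kg: 1, m: 2, s: -3
SI base units of electrical power: kg·m²/s³

The claimed units kg·m²/s³ match the derived units, so the claim is correct.

Answer: Yes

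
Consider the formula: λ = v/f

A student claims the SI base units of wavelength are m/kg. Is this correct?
Units of each symbol in λ = v/f:
  v (wave speed): m/s
  f (frequency): 1/s  → in the denominator, contributes s

Multiplying the contributions: [m/s] · [s]
Adding exponents of each base unit: m: 1
SI base units of wavelength: m

The claimed units m/kg (exponents kg: -1, m: 1) do not match the derived units m (exponents m: 1), so the claim is incorrect.

Answer: No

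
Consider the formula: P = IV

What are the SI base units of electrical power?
Units of each symbol in P = IV:
  I (current): A
  V (voltage, in volts): kg·m²/(s³·A)

Multiplying the contributions: [A] · [kg·m²/(s³·A)]
Adding exponents of each base unit: kg: 1, m: 2, s: -3
SI base units of electrical power: kg·m²/s³

Answer: kg·m²/s³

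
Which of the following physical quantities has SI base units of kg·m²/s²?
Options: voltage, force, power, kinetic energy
Checking the SI base units of each option:
  voltage (V = IR): kg·m²/(s³·A)  ✗
  force (F = ma): kg·m/s²  ✗
  power (P = W/t): kg·m²/s³  ✗
  kinetic energy (E = ½mv²): kg·m²/s²  ✓ matches

Only kinetic energy has units kg·m²/s².

Answer: kinetic energy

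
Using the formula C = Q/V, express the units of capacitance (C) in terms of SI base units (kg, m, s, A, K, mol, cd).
Units of each symbol in C = Q/V:
  Q (charge, in coulombs): s·A
  V (voltage, in volts): kg·m²/(s³·A)  → in the denominator, contributes s³·A/(kg·m²)

Multiplying the contributions: [s·A] · [s³·A/(kg·m²)]
Adding exponents of each base unit: kg: -1, m: -2, s: 4, A: 2
SI base units of capacitance: s⁴·A²/(kg·m²)

Answer: s⁴·A²/(kg·m²)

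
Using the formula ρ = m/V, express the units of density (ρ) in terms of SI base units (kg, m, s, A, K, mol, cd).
Units of each symbol in ρ = m/V:
  m (mass): kg
  V (volume): m³  → in the denominator, contributes 1/m³

Multiplying the contributions: [kg] · [1/m³]
Adding exponents of each base unit: kg: 1, m: -3
SI base units of density: kg/m³

Answer: kg/m³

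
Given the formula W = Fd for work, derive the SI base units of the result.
Units of each symbol in W = Fd:
  F (force): kg·m/s²
  d (displacement): m

Multiplying the contributions: [kg·m/s²] · [m]
Adding exponents of each base unit: kg: 1, m: 2, s: -2
SI base units of work: kg·m²/s²

Answer: kg·m²/s²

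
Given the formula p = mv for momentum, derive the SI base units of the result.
Units of each symbol in p = mv:
  m (mass): kg
  v (velocity): m/s

Multiplying the contributions: [kg] · [m/s]
Adding exponents of each base unit: kg: 1, m: 1, s: -1
SI base units of momentum: kg·m/s

Answer: kg·m/s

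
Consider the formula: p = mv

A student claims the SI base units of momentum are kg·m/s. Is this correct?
Units of each symbol in p = mv:
  m (mass): kg
  v (velocity): m/s

Multiplying the contributions: [kg] · [m/s]
Adding exponents of each base unit: kg: 1, m: 1, s: -1
SI base units of momentum: kg·m/s

The claimed units kg·m/s match the derived units, so the claim is correct.

Answer: Yes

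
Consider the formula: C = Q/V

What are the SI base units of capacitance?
Units of each symbol in C = Q/V:
  Q (charge, in coulombs): s·A
  V (voltage, in volts): kg·m²/(s³·A)  → in the denominator, contributes s³·A/(kg·m²)

Multiplying the contributions: [s·A] · [s³·A/(kg·m²)]
Adding exponents of each base unit: kg: -1, m: -2, s: 4, A: 2
SI base units of capacitance: s⁴·A²/(kg·m²)

Answer: s⁴·A²/(kg·m²)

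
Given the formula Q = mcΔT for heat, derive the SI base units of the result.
Units of each symbol in Q = mcΔT:
  m (mass): kg
  c (specific heat capacity, in J/(kg·K)): m²/(s²·K)
  ΔT (temperature change): K

Multiplying the contributions: [kg] · [m²/(s²·K)] · [K]
Adding exponents of each base unit: kg: 1, m: 2, s: -2
SI base units of heat: kg·m²/s²

Answer: kg·m²/s²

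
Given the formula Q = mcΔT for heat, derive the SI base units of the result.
Units of each symbol in Q = mcΔT:
  m (mass): kg
  c (specific heat capacity, in J/(kg·K)): m²/(s²·K)
  ΔT (temperature change): K

Multiplying the contributions: [kg] · [m²/(s²·K)] · [K]
Adding exponents of each base unit: kg: 1, m: 2, s: -2
SI base units of heat: kg·m²/s²

Answer: kg·m²/s²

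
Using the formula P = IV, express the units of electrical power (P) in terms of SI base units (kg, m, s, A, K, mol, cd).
Units of each symbol in P = IV:
  I (current): A
  V (voltage, in volts): kg·m²/(s³·A)

Multiplying the contributions: [A] · [kg·m²/(s³·A)]
Adding exponents of each base unit: kg: 1, m: 2, s: -3
SI base units of electrical power: kg·m²/s³

Answer: kg·m²/s³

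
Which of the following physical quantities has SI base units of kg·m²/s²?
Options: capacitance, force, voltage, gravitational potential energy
Checking the SI base units of each option:
  capacitance (C = Q/V): s⁴·A²/(kg·m²)  ✗
  force (F = ma): kg·m/s²  ✗
  voltage (V = IR): kg·m²/(s³·A)  ✗
  gravitational potential energy (U = -GMm/r): kg·m²/s²  ✓ matches

Only gravitational potential energy has units kg·m²/s².

Answer: gravitational potential energy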